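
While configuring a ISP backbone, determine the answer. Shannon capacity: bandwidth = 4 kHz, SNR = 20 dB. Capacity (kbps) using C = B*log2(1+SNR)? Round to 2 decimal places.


Given: B = 4 kHz, SNR = 20 dB
SNR linear = 10^(20/10) = 100
1 + SNR = 101
log2(101) = 6.6582114828
C = 4 * 1000 * 6.6582114828 = 26632.8459 bps
C = 26.632846 kbps -> 26.63 kbps (2 dp)

26.63


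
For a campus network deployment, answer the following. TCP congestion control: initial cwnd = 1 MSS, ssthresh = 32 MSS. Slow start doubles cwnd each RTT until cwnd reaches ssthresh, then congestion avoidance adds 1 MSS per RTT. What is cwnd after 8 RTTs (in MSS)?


RTT 0: cwnd = 1 MSS (initial)
RTT 1: cwnd = 2 MSS (slow start, doubled)
RTT 2: cwnd = 4 MSS (slow start, doubled)
RTT 3: cwnd = 8 MSS (slow start, doubled)
RTT 4: cwnd = 16 MSS (slow start, doubled)
RTT 5: cwnd = 32 MSS (slow start, doubled)
RTT 6: cwnd = 33 MSS (congestion avoidance, +1)
RTT 7: cwnd = 34 MSS (congestion avoidance, +1)
RTT 8: cwnd = 35 MSS (congestion avoidance, +1)

35


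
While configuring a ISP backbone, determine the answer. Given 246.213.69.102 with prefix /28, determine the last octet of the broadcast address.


Given: IP = 246.213.69.102, prefix = /28
Host bits = 32 - 28 = 4
Network last octet = 102 AND mask = 96
Host part size = 2^4 - 1 = 15
Broadcast last octet = 96 OR 15 = 111

111


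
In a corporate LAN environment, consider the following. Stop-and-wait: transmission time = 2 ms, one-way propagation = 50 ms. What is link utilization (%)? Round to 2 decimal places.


Given: Ttrans = 2 ms, Tprop = 50 ms
RTT = 2 * Tprop = 2 * 50 = 100 ms
U = Ttrans / (Ttrans + RTT)
U = 2 / (2 + 100)
U = 2 / 102 = 0.019608
U% = 1.96%

1.96


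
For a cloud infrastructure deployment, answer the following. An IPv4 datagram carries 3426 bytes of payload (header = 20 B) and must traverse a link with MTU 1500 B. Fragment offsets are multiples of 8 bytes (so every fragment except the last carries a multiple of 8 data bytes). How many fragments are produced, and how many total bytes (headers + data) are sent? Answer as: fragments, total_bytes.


Max data per non-final fragment = floor((MTU - header)/8)*8 = floor((1500 - 20)/8)*8 = floor(1480/8)*8 = 1480 B
Final fragment needs no 8-byte alignment: it can carry up to MTU - header = 1480 B
Non-final fragments needed = ceil((payload - 1480) / 1480) = ceil(1946/1480) = ceil(1.3149) = 2
Number of fragments = 2 + 1 = 3
Fragment sizes (data): 2 * 1480 B + 466 B (last, 466 <= 1480 OK)
Total bytes sent = payload + n_frags * header = 3426 + 3*20 = 3426 + 60 = 3486 B

3, 3486


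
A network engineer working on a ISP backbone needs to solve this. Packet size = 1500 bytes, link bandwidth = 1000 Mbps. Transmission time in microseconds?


Given: packet = 1500 bytes, bandwidth = 1000 Mbps
Packet in bits = 1500 * 8 = 12000 bits
Bandwidth = 1000 * 10^6 = 1000000000 bps
Time = 12000 / 1000000000 seconds
Time in us = 12000 * 10^6 / 1000000000 = 12

12


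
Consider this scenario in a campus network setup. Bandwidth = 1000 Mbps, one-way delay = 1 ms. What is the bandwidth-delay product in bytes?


Given: bandwidth = 1000 Mbps, delay = 1 ms
BDP in bits = 1000 * 10^6 * 1 / 1000
BDP in bits = 1000000
BDP in bytes = 1000000 / 8 = 125000

125000


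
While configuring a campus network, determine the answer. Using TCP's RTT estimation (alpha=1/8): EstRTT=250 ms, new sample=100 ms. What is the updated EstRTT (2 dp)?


Given: EstRTT = 250 ms, SampleRTT = 100 ms, alpha = 1/8
New EstRTT = (1 - alpha) * EstRTT + alpha * SampleRTT
(7/8) * 250 = 218.75
(1/8) * 100 = 12.5
New EstRTT = 218.75 + 12.5 = 231.25 ms -> 231.25 ms (2 dp)

231.25


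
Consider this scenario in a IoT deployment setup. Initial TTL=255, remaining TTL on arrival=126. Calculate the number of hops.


Given: initial TTL = 255, received TTL = 126
Hops = initial TTL - received TTL
Hops = 255 - 126 = 129

129


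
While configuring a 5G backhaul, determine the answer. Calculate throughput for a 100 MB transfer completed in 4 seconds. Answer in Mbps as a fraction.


Given: file = 100 MB, time = 4 s
File in Mb = 100 * 8 = 800 Mb
Throughput = 800 / 4 Mbps
Throughput = 200 Mbps

200


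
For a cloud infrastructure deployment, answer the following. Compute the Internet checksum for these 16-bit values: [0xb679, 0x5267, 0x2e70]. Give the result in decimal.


Given words: [0xb679, 0x5267, 0x2e70]
Step 1: Sum all words
Raw sum = 46713 + 21095 + 11888 = 79696
Step 2: Fold carry: (14160 + 1) = 14161
One's complement = ~14161 & 0xFFFF = 51374

51374


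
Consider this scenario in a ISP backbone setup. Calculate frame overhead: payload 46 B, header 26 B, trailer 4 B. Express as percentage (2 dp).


Given: payload = 46 B, header = 26 B, trailer = 4 B
Overhead bytes = header + trailer = 26 + 4 = 30
Total frame = payload + overhead = 46 + 30 = 76
Overhead % = 30 / 76 * 100 = 39.4737% -> 39.47% (2 dp)

39.47


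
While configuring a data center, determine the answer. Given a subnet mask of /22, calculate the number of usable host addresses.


Given: subnet mask /22
Host bits = 32 - 22 = 10
Total addresses = 2^10 = 1024
Usable hosts = 1024 - 2 (network + broadcast) = 1022

1022


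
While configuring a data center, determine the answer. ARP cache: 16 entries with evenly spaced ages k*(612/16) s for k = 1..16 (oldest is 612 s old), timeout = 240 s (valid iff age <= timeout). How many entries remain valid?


Ages are k * 612/16 s for k = 1..16 (spacing = 38.2500 s).
Entry k is valid iff k * 612/16 <= 240 iff k <= 16 * 240 / 612 = 6.2745
n_valid = floor(6.2745) = 6
(n_stale = 16 - 6 = 10)

6


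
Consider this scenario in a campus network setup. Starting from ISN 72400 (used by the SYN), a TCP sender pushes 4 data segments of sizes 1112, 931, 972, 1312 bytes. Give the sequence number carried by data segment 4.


The SYN occupies sequence number ISN = 72400, so the first data byte is ISN + 1 = 72401.
SEQ of data segment i = (ISN + 1) + sum of payload sizes of segments 1..i-1.
Segment 1: SEQ = 72401, payload = 1112 bytes
Segment 2: SEQ = 73513, payload = 931 bytes
Segment 3: SEQ = 74444, payload = 972 bytes
Segment 4: SEQ = 75416, payload = 1312 bytes
SEQ of segment 4 = 72401 + 1112 + 931 + 972 = 75416

75416


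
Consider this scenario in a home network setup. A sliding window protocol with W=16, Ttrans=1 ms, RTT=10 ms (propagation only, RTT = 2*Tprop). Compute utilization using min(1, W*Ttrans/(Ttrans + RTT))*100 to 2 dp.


Given: W = 16, Ttrans = 1 ms, RTT = 10 ms (= 2 * Tprop, Tprop = 5 ms)
Cycle time = Ttrans + RTT = 1 + 10 = 11 ms (first packet sent until its ACK returns)
W * Ttrans = 16 * 1 = 16 ms of sending per cycle
W * Ttrans / (Ttrans + RTT) = 16 / 11 = 1.454545
U = min(1, 1.454545) = 1.000000
U% = 100.00%

100.00


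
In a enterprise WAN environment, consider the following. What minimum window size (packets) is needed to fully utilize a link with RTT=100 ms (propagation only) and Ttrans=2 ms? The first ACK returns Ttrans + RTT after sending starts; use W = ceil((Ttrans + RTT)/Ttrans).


Given: Ttrans = 2 ms, RTT = 100 ms (= 2 * Tprop, Tprop = 50 ms)
Time until first ACK returns = Ttrans + RTT = 2 + 100 = 102 ms
Need W * Ttrans >= Ttrans + RTT  ->  W >= (Ttrans + RTT) / Ttrans
(Ttrans + RTT) / Ttrans = 102 / 2 = 51
W_min = ceil(51) = 51

51


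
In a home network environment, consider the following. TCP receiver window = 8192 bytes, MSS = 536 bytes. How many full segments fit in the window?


Given: RWND = 8192 bytes, MSS = 536 bytes
Full segments = floor(RWND / MSS)
Full segments = floor(8192 / 536)
Full segments = floor(15.2836) = 15

15


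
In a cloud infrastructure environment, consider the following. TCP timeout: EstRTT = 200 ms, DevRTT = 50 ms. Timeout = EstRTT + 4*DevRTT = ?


Given: EstRTT = 200 ms, DevRTT = 50 ms
Timeout = EstRTT + 4 * DevRTT
4 * DevRTT = 4 * 50 = 200
Timeout = 200 + 200 = 400 ms

400


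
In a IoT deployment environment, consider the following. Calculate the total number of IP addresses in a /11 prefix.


Given: CIDR prefix /11
Host bits = 32 - 11 = 21
Total addresses = 2^21 = 2097152

2097152


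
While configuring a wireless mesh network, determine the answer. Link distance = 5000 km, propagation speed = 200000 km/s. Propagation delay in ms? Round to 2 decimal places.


Given: distance = 5000 km, speed = 200000 km/s
Delay = distance / speed = 5000 / 200000 seconds
Delay in ms = 5000 * 1000 / 200000
Delay = 25.0000 ms
Rounded to 2 dp = 25.00 ms

25.00


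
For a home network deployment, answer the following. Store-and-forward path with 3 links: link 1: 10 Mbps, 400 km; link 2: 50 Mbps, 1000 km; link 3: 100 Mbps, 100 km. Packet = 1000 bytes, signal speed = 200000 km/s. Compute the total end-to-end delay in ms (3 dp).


Packet = 1000 bytes = 8000 bits. Store-and-forward: sum (t_trans + t_prop) per link.
Link 1: t_trans = 8000/(10*10^6) s = 0.8000 ms; t_prop = 400/200000 s = 2.0000 ms; subtotal = 2.8000 ms
Link 2: t_trans = 8000/(50*10^6) s = 0.1600 ms; t_prop = 1000/200000 s = 5.0000 ms; subtotal = 5.1600 ms
Link 3: t_trans = 8000/(100*10^6) s = 0.0800 ms; t_prop = 100/200000 s = 0.5000 ms; subtotal = 0.5800 ms
End-to-end = 2.8000 + 5.1600 + 0.5800 = 8.5400 ms -> 8.540 ms (3 dp)

8.540


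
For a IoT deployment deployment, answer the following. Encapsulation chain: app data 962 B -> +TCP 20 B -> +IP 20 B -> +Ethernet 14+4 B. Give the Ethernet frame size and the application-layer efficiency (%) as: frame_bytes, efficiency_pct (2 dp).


TCP segment = 962 + 20 = 982 B
IP packet = 982 + 20 = 1002 B
Ethernet frame = 1002 + 14 + 4 = 1020 B
Efficiency = app / frame = 962 / 1020 = 0.943137 = 94.3137% -> 94.31% (2 dp)

1020, 94.31


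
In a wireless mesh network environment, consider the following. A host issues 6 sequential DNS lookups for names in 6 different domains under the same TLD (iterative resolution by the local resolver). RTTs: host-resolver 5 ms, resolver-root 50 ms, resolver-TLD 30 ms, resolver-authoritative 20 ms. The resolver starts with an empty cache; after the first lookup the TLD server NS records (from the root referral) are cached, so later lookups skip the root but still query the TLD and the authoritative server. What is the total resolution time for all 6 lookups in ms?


Lookup 1 (cold cache): local + root + TLD + auth = 5 + 50 + 30 + 20 = 105 ms
Lookups 2..6 (TLD NS cached -> skip root; new domain -> still ask TLD and auth): local + TLD + auth = 5 + 30 + 20 = 55 ms each
Remaining 5 lookups: 5 * 55 = 275 ms
Total = 105 + 275 = 380 ms

380


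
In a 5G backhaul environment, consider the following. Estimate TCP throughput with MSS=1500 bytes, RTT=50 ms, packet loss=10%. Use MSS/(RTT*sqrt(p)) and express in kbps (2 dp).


Given: MSS = 1500 bytes, RTT = 50 ms, loss = 10%
RTT in seconds = 50 / 1000 = 0.05
Loss rate = 10% = 0.1
sqrt(loss) = sqrt(0.1) = 0.316227766017
Throughput (bytes/s) = 1500 / (0.05 * 0.316227766017) = 94868.3298
Throughput (kbps) = 94868.3298 * 8 / 1000 = 758.946638 -> 758.95 kbps (2 dp)

758.95


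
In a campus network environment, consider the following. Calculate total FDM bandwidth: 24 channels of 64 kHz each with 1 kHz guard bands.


Given: 24 channels, 64 kHz each, guard = 1 kHz
Channel bandwidth = 24 * 64 = 1536 kHz
Guard bands = 23 gaps * 1 kHz = 23 kHz
Total = 1536 + 23 = 1559 kHz

1559


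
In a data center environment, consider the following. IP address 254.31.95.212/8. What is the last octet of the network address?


Given: IP = 254.31.95.212, prefix = /8
Subnet mask = 255.0.0.0
Last octet of IP: 212
Last octet of mask: 0
Network last octet = 212 AND 0 = 0

0


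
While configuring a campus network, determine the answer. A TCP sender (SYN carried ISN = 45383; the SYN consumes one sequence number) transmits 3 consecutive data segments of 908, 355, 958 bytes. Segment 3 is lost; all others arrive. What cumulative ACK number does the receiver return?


SYN uses sequence number 45383; first data byte = ISN + 1 = 45384.
Segment 1: SEQ = 45384, len = 908 B, covers [45384, 46291]
Segment 2: SEQ = 46292, len = 355 B, covers [46292, 46646]
Segment 3: SEQ = 46647, len = 958 B, covers [46647, 47604] [LOST]
In-order data received: bytes [45384, 46646] (segments 1..2).
Segment 3 missing -> gap begins at byte 46647.
Cumulative ACK = next expected in-order byte = 45384 + 908 + 355 = 46647

46647


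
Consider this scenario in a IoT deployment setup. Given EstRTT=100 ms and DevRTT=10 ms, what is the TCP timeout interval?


Given: EstRTT = 100 ms, DevRTT = 10 ms
Timeout = EstRTT + 4 * DevRTT
4 * DevRTT = 4 * 10 = 40
Timeout = 100 + 40 = 140 ms

140


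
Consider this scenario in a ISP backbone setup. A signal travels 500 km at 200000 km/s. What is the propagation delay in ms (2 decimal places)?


Given: distance = 500 km, speed = 200000 km/s
Delay = distance / speed = 500 / 200000 seconds
Delay in ms = 500 * 1000 / 200000
Delay = 2.5000 ms
Rounded to 2 dp = 2.50 ms

2.50


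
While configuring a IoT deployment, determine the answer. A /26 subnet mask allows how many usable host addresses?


Given: subnet mask /26
Host bits = 32 - 26 = 6
Total addresses = 2^6 = 64
Usable hosts = 64 - 2 (network + broadcast) = 62

62


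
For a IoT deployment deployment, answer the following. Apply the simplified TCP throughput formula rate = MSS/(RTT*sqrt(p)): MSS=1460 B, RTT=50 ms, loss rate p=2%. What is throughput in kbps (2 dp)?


Given: MSS = 1460 bytes, RTT = 50 ms, loss = 2%
RTT in seconds = 50 / 1000 = 0.05
Loss rate = 2% = 0.02
sqrt(loss) = sqrt(0.02) = 0.141421356237
Throughput (bytes/s) = 1460 / (0.05 * 0.141421356237) = 206475.1801
Throughput (kbps) = 206475.1801 * 8 / 1000 = 1651.801441 -> 1651.80 kbps (2 dp)

1651.80


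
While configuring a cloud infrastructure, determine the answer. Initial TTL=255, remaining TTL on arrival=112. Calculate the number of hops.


Given: initial TTL = 255, received TTL = 112
Hops = initial TTL - received TTL
Hops = 255 - 112 = 143

143


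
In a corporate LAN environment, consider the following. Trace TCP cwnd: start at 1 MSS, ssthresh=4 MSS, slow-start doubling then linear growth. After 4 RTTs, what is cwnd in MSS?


RTT 0: cwnd = 1 MSS (initial)
RTT 1: cwnd = 2 MSS (slow start, doubled)
RTT 2: cwnd = 4 MSS (slow start, doubled)
RTT 3: cwnd = 5 MSS (congestion avoidance, +1)
RTT 4: cwnd = 6 MSS (congestion avoidance, +1)

6


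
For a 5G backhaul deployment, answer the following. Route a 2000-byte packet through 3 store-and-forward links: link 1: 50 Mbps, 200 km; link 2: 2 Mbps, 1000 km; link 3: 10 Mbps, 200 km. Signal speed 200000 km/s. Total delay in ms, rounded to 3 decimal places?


Packet = 2000 bytes = 16000 bits. Store-and-forward: sum (t_trans + t_prop) per link.
Link 1: t_trans = 16000/(50*10^6) s = 0.3200 ms; t_prop = 200/200000 s = 1.0000 ms; subtotal = 1.3200 ms
Link 2: t_trans = 16000/(2*10^6) s = 8.0000 ms; t_prop = 1000/200000 s = 5.0000 ms; subtotal = 13.0000 ms
Link 3: t_trans = 16000/(10*10^6) s = 1.6000 ms; t_prop = 200/200000 s = 1.0000 ms; subtotal = 2.6000 ms
End-to-end = 1.3200 + 13.0000 + 2.6000 = 16.9200 ms -> 16.920 ms (3 dp)

16.920


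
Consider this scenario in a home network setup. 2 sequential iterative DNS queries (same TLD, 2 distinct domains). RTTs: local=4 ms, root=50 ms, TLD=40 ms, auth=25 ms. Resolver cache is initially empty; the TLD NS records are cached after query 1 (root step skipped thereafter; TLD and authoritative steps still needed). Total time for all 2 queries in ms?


Lookup 1 (cold cache): local + root + TLD + auth = 4 + 50 + 40 + 25 = 119 ms
Lookups 2..2 (TLD NS cached -> skip root; new domain -> still ask TLD and auth): local + TLD + auth = 4 + 40 + 25 = 69 ms each
Remaining 1 lookups: 1 * 69 = 69 ms
Total = 119 + 69 = 188 ms

188


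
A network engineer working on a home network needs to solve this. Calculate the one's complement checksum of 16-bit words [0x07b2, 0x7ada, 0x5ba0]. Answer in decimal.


Given words: [0x07b2, 0x7ada, 0x5ba0]
Step 1: Sum all words
Raw sum = 1970 + 31450 + 23456 = 56876
One's complement = ~56876 & 0xFFFF = 8659

8659


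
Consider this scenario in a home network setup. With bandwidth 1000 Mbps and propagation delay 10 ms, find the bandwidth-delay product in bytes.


Given: bandwidth = 1000 Mbps, delay = 10 ms
BDP in bits = 1000 * 10^6 * 10 / 1000
BDP in bits = 10000000
BDP in bytes = 10000000 / 8 = 1250000

1250000


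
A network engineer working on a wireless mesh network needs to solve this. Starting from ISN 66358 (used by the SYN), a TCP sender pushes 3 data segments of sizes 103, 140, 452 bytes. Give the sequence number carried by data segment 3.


The SYN occupies sequence number ISN = 66358, so the first data byte is ISN + 1 = 66359.
SEQ of data segment i = (ISN + 1) + sum of payload sizes of segments 1..i-1.
Segment 1: SEQ = 66359, payload = 103 bytes
Segment 2: SEQ = 66462, payload = 140 bytes
Segment 3: SEQ = 66602, payload = 452 bytes
SEQ of segment 3 = 66359 + 103 + 140 = 66602

66602


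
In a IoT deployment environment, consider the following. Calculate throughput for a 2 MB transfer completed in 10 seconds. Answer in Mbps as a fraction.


Given: file = 2 MB, time = 10 s
File in Mb = 2 * 8 = 16 Mb
Throughput = 16 / 10 Mbps
Throughput = 8/5 Mbps

8/5


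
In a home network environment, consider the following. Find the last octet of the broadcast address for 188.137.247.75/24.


Given: IP = 188.137.247.75, prefix = /24
Host bits = 32 - 24 = 8
Network last octet = 75 AND mask = 0
Host part size = 2^8 - 1 = 255
Broadcast last octet = 0 OR 255 = 255

255


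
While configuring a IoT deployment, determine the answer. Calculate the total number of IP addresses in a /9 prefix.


Given: CIDR prefix /9
Host bits = 32 - 9 = 23
Total addresses = 2^23 = 8388608

8388608


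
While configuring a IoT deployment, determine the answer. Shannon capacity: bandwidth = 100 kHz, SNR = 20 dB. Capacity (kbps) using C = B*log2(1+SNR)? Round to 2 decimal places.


Given: B = 100 kHz, SNR = 20 dB
SNR linear = 10^(20/10) = 100
1 + SNR = 101
log2(101) = 6.6582114828
C = 100 * 1000 * 6.6582114828 = 665821.1483 bps
C = 665.821148 kbps -> 665.82 kbps (2 dp)

665.82


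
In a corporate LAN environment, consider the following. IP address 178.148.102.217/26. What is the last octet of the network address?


Given: IP = 178.148.102.217, prefix = /26
Subnet mask = 255.255.255.192
Last octet of IP: 217
Last octet of mask: 192
Network last octet = 217 AND 192 = 192

192


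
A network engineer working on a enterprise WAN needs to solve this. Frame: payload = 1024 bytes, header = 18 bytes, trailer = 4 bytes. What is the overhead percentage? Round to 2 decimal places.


Given: payload = 1024 B, header = 18 B, trailer = 4 B
Overhead bytes = header + trailer = 18 + 4 = 22
Total frame = payload + overhead = 1024 + 22 = 1046
Overhead % = 22 / 1046 * 100 = 2.1033% -> 2.10% (2 dp)

2.10


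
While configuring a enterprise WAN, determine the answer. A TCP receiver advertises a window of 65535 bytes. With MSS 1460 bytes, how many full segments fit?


Given: RWND = 65535 bytes, MSS = 1460 bytes
Full segments = floor(RWND / MSS)
Full segments = floor(65535 / 1460)
Full segments = floor(44.887) = 44

44


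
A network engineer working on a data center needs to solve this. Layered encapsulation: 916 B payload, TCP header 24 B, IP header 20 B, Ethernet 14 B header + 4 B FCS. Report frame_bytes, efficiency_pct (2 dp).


TCP segment = 916 + 24 = 940 B
IP packet = 940 + 20 = 960 B
Ethernet frame = 960 + 14 + 4 = 978 B
Efficiency = app / frame = 916 / 978 = 0.936605 = 93.6605% -> 93.66% (2 dp)

978, 93.66


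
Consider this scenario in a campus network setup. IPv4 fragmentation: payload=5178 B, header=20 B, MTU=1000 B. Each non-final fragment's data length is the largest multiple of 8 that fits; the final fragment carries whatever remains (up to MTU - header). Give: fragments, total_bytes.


Max data per non-final fragment = floor((MTU - header)/8)*8 = floor((1000 - 20)/8)*8 = floor(980/8)*8 = 976 B
Final fragment needs no 8-byte alignment: it can carry up to MTU - header = 980 B
Non-final fragments needed = ceil((payload - 980) / 976) = ceil(4198/976) = ceil(4.3012) = 5
Number of fragments = 5 + 1 = 6
Fragment sizes (data): 5 * 976 B + 298 B (last, 298 <= 980 OK)
Total bytes sent = payload + n_frags * header = 5178 + 6*20 = 5178 + 120 = 5298 B

6, 5298


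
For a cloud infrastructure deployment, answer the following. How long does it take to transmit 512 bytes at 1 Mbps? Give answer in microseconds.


Given: packet = 512 bytes, bandwidth = 1 Mbps
Packet in bits = 512 * 8 = 4096 bits
Bandwidth = 1 * 10^6 = 1000000 bps
Time = 4096 / 1000000 seconds
Time in us = 4096 * 10^6 / 1000000 = 4096

4096


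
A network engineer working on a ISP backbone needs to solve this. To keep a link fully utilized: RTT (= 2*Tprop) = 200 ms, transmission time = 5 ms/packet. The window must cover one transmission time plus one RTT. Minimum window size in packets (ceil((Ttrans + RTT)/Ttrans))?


Given: Ttrans = 5 ms, RTT = 200 ms (= 2 * Tprop, Tprop = 100 ms)
Time until first ACK returns = Ttrans + RTT = 5 + 200 = 205 ms
Need W * Ttrans >= Ttrans + RTT  ->  W >= (Ttrans + RTT) / Ttrans
(Ttrans + RTT) / Ttrans = 205 / 5 = 41
W_min = ceil(41) = 41

41


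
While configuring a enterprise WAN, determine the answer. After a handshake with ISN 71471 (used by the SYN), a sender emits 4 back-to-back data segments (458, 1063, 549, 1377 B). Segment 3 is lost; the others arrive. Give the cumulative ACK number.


SYN uses sequence number 71471; first data byte = ISN + 1 = 71472.
Segment 1: SEQ = 71472, len = 458 B, covers [71472, 71929]
Segment 2: SEQ = 71930, len = 1063 B, covers [71930, 72992]
Segment 3: SEQ = 72993, len = 549 B, covers [72993, 73541] [LOST]
Segment 4: SEQ = 73542, len = 1377 B, covers [73542, 74918]
In-order data received: bytes [71472, 72992] (segments 1..2).
Segment 3 missing -> gap begins at byte 72993; later segments buffered out of order.
Cumulative ACK = next expected in-order byte = 71472 + 458 + 1063 = 72993

72993


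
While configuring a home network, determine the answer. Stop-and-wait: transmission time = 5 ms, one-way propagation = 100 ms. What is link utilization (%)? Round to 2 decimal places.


Given: Ttrans = 5 ms, Tprop = 100 ms
RTT = 2 * Tprop = 2 * 100 = 200 ms
U = Ttrans / (Ttrans + RTT)
U = 5 / (5 + 200)
U = 5 / 205 = 0.02439
U% = 2.44%

2.44


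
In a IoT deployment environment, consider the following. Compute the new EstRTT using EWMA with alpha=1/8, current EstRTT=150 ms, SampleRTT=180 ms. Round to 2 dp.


Given: EstRTT = 150 ms, SampleRTT = 180 ms, alpha = 1/8
New EstRTT = (1 - alpha) * EstRTT + alpha * SampleRTT
(7/8) * 150 = 131.25
(1/8) * 180 = 22.5
New EstRTT = 131.25 + 22.5 = 153.75 ms -> 153.75 ms (2 dp)

153.75


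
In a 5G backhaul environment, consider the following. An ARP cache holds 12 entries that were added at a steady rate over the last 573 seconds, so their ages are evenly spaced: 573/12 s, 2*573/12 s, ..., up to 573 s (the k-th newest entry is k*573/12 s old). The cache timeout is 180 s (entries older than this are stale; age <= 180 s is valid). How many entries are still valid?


Ages are k * 573/12 s for k = 1..12 (spacing = 47.7500 s).
Entry k is valid iff k * 573/12 <= 180 iff k <= 12 * 180 / 573 = 3.7696
n_valid = floor(3.7696) = 3
(n_stale = 12 - 3 = 9)

3


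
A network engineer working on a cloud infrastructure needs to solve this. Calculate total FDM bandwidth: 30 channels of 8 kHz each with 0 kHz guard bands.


Given: 30 channels, 8 kHz each, guard = 0 kHz
Channel bandwidth = 30 * 8 = 240 kHz
Guard bands = 29 gaps * 0 kHz = 0 kHz
Total = 240 + 0 = 240 kHz

240


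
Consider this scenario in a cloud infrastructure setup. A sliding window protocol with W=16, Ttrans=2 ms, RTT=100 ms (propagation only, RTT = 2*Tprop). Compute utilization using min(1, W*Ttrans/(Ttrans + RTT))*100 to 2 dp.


Given: W = 16, Ttrans = 2 ms, RTT = 100 ms (= 2 * Tprop, Tprop = 50 ms)
Cycle time = Ttrans + RTT = 2 + 100 = 102 ms (first packet sent until its ACK returns)
W * Ttrans = 16 * 2 = 32 ms of sending per cycle
W * Ttrans / (Ttrans + RTT) = 32 / 102 = 0.313725
U = min(1, 0.313725) = 0.313725
U% = 31.37%

31.37


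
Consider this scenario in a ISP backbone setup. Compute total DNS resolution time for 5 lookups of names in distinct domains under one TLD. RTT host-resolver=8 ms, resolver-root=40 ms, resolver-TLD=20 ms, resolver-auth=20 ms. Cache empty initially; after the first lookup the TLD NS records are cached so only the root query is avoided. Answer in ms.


Lookup 1 (cold cache): local + root + TLD + auth = 8 + 40 + 20 + 20 = 88 ms
Lookups 2..5 (TLD NS cached -> skip root; new domain -> still ask TLD and auth): local + TLD + auth = 8 + 20 + 20 = 48 ms each
Remaining 4 lookups: 4 * 48 = 192 ms
Total = 88 + 192 = 280 ms

280


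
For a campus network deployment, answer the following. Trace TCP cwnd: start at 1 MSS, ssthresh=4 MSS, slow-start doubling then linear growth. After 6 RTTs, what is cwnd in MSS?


RTT 0: cwnd = 1 MSS (initial)
RTT 1: cwnd = 2 MSS (slow start, doubled)
RTT 2: cwnd = 4 MSS (slow start, doubled)
RTT 3: cwnd = 5 MSS (congestion avoidance, +1)
RTT 4: cwnd = 6 MSS (congestion avoidance, +1)
RTT 5: cwnd = 7 MSS (congestion avoidance, +1)
RTT 6: cwnd = 8 MSS (congestion avoidance, +1)

8


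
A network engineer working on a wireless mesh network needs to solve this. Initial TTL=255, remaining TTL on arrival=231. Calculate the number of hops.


Given: initial TTL = 255, received TTL = 231
Hops = initial TTL - received TTL
Hops = 255 - 231 = 24

24


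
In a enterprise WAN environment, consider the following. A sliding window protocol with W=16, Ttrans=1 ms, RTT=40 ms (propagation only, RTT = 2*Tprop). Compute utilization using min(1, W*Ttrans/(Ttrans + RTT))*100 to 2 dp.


Given: W = 16, Ttrans = 1 ms, RTT = 40 ms (= 2 * Tprop, Tprop = 20 ms)
Cycle time = Ttrans + RTT = 1 + 40 = 41 ms (first packet sent until its ACK returns)
W * Ttrans = 16 * 1 = 16 ms of sending per cycle
W * Ttrans / (Ttrans + RTT) = 16 / 41 = 0.390244
U = min(1, 0.390244) = 0.390244
U% = 39.02%

39.02


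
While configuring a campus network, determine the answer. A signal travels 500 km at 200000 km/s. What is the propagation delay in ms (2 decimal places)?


Given: distance = 500 km, speed = 200000 km/s
Delay = distance / speed = 500 / 200000 seconds
Delay in ms = 500 * 1000 / 200000
Delay = 2.5000 ms
Rounded to 2 dp = 2.50 ms

2.50


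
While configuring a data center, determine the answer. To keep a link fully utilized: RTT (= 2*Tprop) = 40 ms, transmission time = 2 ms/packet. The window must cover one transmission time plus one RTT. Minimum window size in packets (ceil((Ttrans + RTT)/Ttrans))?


Given: Ttrans = 2 ms, RTT = 40 ms (= 2 * Tprop, Tprop = 20 ms)
Time until first ACK returns = Ttrans + RTT = 2 + 40 = 42 ms
Need W * Ttrans >= Ttrans + RTT  ->  W >= (Ttrans + RTT) / Ttrans
(Ttrans + RTT) / Ttrans = 42 / 2 = 21
W_min = ceil(21) = 21

21


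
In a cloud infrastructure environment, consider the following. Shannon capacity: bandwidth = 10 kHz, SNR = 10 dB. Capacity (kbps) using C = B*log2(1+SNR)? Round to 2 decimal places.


Given: B = 10 kHz, SNR = 10 dB
SNR linear = 10^(10/10) = 10
1 + SNR = 11
log2(11) = 3.4594316186
C = 10 * 1000 * 3.4594316186 = 34594.3162 bps
C = 34.594316 kbps -> 34.59 kbps (2 dp)

34.59


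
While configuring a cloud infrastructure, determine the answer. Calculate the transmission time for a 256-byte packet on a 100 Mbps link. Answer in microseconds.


Given: packet = 256 bytes, bandwidth = 100 Mbps
Packet in bits = 256 * 8 = 2048 bits
Bandwidth = 100 * 10^6 = 100000000 bps
Time = 2048 / 100000000 seconds
Time in us = 2048 * 10^6 / 100000000 = 20.48

20.48


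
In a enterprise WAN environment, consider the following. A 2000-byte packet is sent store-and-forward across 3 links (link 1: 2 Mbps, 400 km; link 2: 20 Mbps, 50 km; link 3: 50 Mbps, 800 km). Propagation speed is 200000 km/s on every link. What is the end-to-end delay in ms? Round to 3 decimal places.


Packet = 2000 bytes = 16000 bits. Store-and-forward: sum (t_trans + t_prop) per link.
Link 1: t_trans = 16000/(2*10^6) s = 8.0000 ms; t_prop = 400/200000 s = 2.0000 ms; subtotal = 10.0000 ms
Link 2: t_trans = 16000/(20*10^6) s = 0.8000 ms; t_prop = 50/200000 s = 0.2500 ms; subtotal = 1.0500 ms
Link 3: t_trans = 16000/(50*10^6) s = 0.3200 ms; t_prop = 800/200000 s = 4.0000 ms; subtotal = 4.3200 ms
End-to-end = 10.0000 + 1.0500 + 4.3200 = 15.3700 ms -> 15.370 ms (3 dp)

15.370


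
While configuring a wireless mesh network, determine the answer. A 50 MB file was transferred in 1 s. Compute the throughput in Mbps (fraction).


Given: file = 50 MB, time = 1 s
File in Mb = 50 * 8 = 400 Mb
Throughput = 400 / 1 Mbps
Throughput = 400 Mbps

400


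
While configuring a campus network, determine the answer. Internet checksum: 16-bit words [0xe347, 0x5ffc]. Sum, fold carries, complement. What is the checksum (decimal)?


Given words: [0xe347, 0x5ffc]
Step 1: Sum all words
Raw sum = 58183 + 24572 = 82755
Step 2: Fold carry: (17219 + 1) = 17220
One's complement = ~17220 & 0xFFFF = 48315

48315


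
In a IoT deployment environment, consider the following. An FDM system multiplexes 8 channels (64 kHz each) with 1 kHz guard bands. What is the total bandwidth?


Given: 8 channels, 64 kHz each, guard = 1 kHz
Channel bandwidth = 8 * 64 = 512 kHz
Guard bands = 7 gaps * 1 kHz = 7 kHz
Total = 512 + 7 = 519 kHz

519


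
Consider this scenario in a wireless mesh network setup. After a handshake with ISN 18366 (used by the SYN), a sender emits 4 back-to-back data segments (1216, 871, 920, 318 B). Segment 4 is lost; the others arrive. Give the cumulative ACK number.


SYN uses sequence number 18366; first data byte = ISN + 1 = 18367.
Segment 1: SEQ = 18367, len = 1216 B, covers [18367, 19582]
Segment 2: SEQ = 19583, len = 871 B, covers [19583, 20453]
Segment 3: SEQ = 20454, len = 920 B, covers [20454, 21373]
Segment 4: SEQ = 21374, len = 318 B, covers [21374, 21691] [LOST]
In-order data received: bytes [18367, 21373] (segments 1..3).
Segment 4 missing -> gap begins at byte 21374.
Cumulative ACK = next expected in-order byte = 18367 + 1216 + 871 + 920 = 21374

21374


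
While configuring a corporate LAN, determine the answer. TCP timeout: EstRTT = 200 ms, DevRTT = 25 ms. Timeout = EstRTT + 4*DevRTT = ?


Given: EstRTT = 200 ms, DevRTT = 25 ms
Timeout = EstRTT + 4 * DevRTT
4 * DevRTT = 4 * 25 = 100
Timeout = 200 + 100 = 300 ms

300


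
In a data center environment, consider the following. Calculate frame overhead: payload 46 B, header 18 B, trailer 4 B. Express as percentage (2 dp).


Given: payload = 46 B, header = 18 B, trailer = 4 B
Overhead bytes = header + trailer = 18 + 4 = 22
Total frame = payload + overhead = 46 + 22 = 68
Overhead % = 22 / 68 * 100 = 32.3529% -> 32.35% (2 dp)

32.35


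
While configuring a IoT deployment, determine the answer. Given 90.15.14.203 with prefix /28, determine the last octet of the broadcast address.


Given: IP = 90.15.14.203, prefix = /28
Host bits = 32 - 28 = 4
Network last octet = 203 AND mask = 192
Host part size = 2^4 - 1 = 15
Broadcast last octet = 192 OR 15 = 207

207


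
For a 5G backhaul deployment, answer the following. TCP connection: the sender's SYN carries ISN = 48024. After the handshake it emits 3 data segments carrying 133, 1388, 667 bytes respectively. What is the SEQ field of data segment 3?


The SYN occupies sequence number ISN = 48024, so the first data byte is ISN + 1 = 48025.
SEQ of data segment i = (ISN + 1) + sum of payload sizes of segments 1..i-1.
Segment 1: SEQ = 48025, payload = 133 bytes
Segment 2: SEQ = 48158, payload = 1388 bytes
Segment 3: SEQ = 49546, payload = 667 bytes
SEQ of segment 3 = 48025 + 133 + 1388 = 49546

49546


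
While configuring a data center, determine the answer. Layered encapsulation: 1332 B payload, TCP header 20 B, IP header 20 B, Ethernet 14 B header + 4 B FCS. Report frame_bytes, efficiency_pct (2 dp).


TCP segment = 1332 + 20 = 1352 B
IP packet = 1352 + 20 = 1372 B
Ethernet frame = 1372 + 14 + 4 = 1390 B
Efficiency = app / frame = 1332 / 1390 = 0.958273 = 95.8273% -> 95.83% (2 dp)

1390, 95.83


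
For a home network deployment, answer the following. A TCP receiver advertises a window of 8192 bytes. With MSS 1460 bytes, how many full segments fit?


Given: RWND = 8192 bytes, MSS = 1460 bytes
Full segments = floor(RWND / MSS)
Full segments = floor(8192 / 1460)
Full segments = floor(5.611) = 5

5


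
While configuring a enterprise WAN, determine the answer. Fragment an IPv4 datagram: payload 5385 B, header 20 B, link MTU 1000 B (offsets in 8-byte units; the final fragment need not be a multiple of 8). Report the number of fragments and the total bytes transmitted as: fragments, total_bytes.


Max data per non-final fragment = floor((MTU - header)/8)*8 = floor((1000 - 20)/8)*8 = floor(980/8)*8 = 976 B
Final fragment needs no 8-byte alignment: it can carry up to MTU - header = 980 B
Non-final fragments needed = ceil((payload - 980) / 976) = ceil(4405/976) = ceil(4.5133) = 5
Number of fragments = 5 + 1 = 6
Fragment sizes (data): 5 * 976 B + 505 B (last, 505 <= 980 OK)
Total bytes sent = payload + n_frags * header = 5385 + 6*20 = 5385 + 120 = 5505 B

6, 5505


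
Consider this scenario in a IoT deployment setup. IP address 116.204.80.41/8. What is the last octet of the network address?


Given: IP = 116.204.80.41, prefix = /8
Subnet mask = 255.0.0.0
Last octet of IP: 41
Last octet of mask: 0
Network last octet = 41 AND 0 = 0

0


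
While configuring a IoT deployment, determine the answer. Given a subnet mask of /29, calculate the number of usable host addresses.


Given: subnet mask /29
Host bits = 32 - 29 = 3
Total addresses = 2^3 = 8
Usable hosts = 8 - 2 (network + broadcast) = 6

6


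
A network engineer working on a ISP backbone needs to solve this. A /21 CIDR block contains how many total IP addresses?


Given: CIDR prefix /21
Host bits = 32 - 21 = 11
Total addresses = 2^11 = 2048

2048


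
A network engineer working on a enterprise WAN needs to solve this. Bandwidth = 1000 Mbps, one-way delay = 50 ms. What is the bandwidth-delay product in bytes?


Given: bandwidth = 1000 Mbps, delay = 50 ms
BDP in bits = 1000 * 10^6 * 50 / 1000
BDP in bits = 50000000
BDP in bytes = 50000000 / 8 = 6250000

6250000


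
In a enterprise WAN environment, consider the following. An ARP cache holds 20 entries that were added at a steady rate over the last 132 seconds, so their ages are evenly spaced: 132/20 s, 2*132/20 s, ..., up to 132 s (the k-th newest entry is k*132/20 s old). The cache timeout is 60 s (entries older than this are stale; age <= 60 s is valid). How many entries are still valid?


Ages are k * 132/20 s for k = 1..20 (spacing = 6.6000 s).
Entry k is valid iff k * 132/20 <= 60 iff k <= 20 * 60 / 132 = 9.0909
n_valid = floor(9.0909) = 9
(n_stale = 20 - 9 = 11)

9


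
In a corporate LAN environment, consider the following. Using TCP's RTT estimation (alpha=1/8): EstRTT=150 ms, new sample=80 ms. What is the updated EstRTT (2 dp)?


Given: EstRTT = 150 ms, SampleRTT = 80 ms, alpha = 1/8
New EstRTT = (1 - alpha) * EstRTT + alpha * SampleRTT
(7/8) * 150 = 131.25
(1/8) * 80 = 10
New EstRTT = 131.25 + 10 = 141.25 ms -> 141.25 ms (2 dp)

141.25


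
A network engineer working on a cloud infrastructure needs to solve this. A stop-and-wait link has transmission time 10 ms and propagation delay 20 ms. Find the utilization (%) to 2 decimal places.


Given: Ttrans = 10 ms, Tprop = 20 ms
RTT = 2 * Tprop = 2 * 20 = 40 ms
U = Ttrans / (Ttrans + RTT)
U = 10 / (10 + 40)
U = 10 / 50 = 0.2
U% = 20.00%

20.00


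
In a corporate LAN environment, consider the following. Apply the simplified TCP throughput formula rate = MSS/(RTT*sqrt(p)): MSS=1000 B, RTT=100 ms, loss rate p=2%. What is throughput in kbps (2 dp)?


Given: MSS = 1000 bytes, RTT = 100 ms, loss = 2%
RTT in seconds = 100 / 1000 = 0.1
Loss rate = 2% = 0.02
sqrt(loss) = sqrt(0.02) = 0.141421356237
Throughput (bytes/s) = 1000 / (0.1 * 0.141421356237) = 70710.6781
Throughput (kbps) = 70710.6781 * 8 / 1000 = 565.685425 -> 565.69 kbps (2 dp)

565.69


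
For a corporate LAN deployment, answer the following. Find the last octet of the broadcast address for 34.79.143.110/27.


Given: IP = 34.79.143.110, prefix = /27
Host bits = 32 - 27 = 5
Network last octet = 110 AND mask = 96
Host part size = 2^5 - 1 = 31
Broadcast last octet = 96 OR 31 = 127

127


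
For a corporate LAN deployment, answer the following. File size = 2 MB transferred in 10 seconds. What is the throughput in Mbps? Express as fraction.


Given: file = 2 MB, time = 10 s
File in Mb = 2 * 8 = 16 Mb
Throughput = 16 / 10 Mbps
Throughput = 8/5 Mbps

8/5


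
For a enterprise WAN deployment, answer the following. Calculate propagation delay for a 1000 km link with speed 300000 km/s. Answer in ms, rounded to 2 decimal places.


Given: distance = 1000 km, speed = 300000 km/s
Delay = distance / speed = 1000 / 300000 seconds
Delay in ms = 1000 * 1000 / 300000
Delay = 3.3333 ms
Rounded to 2 dp = 3.33 ms

3.33


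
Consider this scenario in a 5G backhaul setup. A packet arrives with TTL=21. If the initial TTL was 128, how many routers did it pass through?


Given: initial TTL = 128, received TTL = 21
Hops = initial TTL - received TTL
Hops = 128 - 21 = 107

107


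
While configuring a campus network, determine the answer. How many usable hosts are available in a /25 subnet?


Given: subnet mask /25
Host bits = 32 - 25 = 7
Total addresses = 2^7 = 128
Usable hosts = 128 - 2 (network + broadcast) = 126

126


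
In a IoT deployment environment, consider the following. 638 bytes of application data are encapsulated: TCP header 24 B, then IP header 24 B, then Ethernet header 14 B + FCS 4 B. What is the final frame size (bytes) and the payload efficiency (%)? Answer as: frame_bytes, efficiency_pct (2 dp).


TCP segment = 638 + 24 = 662 B
IP packet = 662 + 24 = 686 B
Ethernet frame = 686 + 14 + 4 = 704 B
Efficiency = app / frame = 638 / 704 = 0.906250 = 90.6250% -> 90.63% (2 dp)

704, 90.63


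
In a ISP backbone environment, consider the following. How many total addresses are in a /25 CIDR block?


Given: CIDR prefix /25
Host bits = 32 - 25 = 7
Total addresses = 2^7 = 128

128


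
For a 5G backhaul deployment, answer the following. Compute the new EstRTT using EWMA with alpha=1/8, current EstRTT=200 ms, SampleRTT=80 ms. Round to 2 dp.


Given: EstRTT = 200 ms, SampleRTT = 80 ms, alpha = 1/8
New EstRTT = (1 - alpha) * EstRTT + alpha * SampleRTT
(7/8) * 200 = 175
(1/8) * 80 = 10
New EstRTT = 175 + 10 = 185 ms -> 185.00 ms (2 dp)

185.00


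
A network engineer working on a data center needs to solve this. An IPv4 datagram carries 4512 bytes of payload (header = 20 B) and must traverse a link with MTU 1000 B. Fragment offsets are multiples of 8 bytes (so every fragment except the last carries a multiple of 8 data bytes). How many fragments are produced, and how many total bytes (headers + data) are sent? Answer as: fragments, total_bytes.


Max data per non-final fragment = floor((MTU - header)/8)*8 = floor((1000 - 20)/8)*8 = floor(980/8)*8 = 976 B
Final fragment needs no 8-byte alignment: it can carry up to MTU - header = 980 B
Non-final fragments needed = ceil((payload - 980) / 976) = ceil(3532/976) = ceil(3.6189) = 4
Number of fragments = 4 + 1 = 5
Fragment sizes (data): 4 * 976 B + 608 B (last, 608 <= 980 OK)
Total bytes sent = payload + n_frags * header = 4512 + 5*20 = 4512 + 100 = 4612 B

5, 4612


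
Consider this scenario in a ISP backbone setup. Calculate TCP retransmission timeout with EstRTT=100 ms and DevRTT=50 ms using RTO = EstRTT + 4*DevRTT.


Given: EstRTT = 100 ms, DevRTT = 50 ms
Timeout = EstRTT + 4 * DevRTT
4 * DevRTT = 4 * 50 = 200
Timeout = 100 + 200 = 300 ms

300


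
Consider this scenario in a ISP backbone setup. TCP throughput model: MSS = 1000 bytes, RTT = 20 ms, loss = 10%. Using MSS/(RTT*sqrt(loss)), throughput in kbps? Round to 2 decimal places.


Given: MSS = 1000 bytes, RTT = 20 ms, loss = 10%
RTT in seconds = 20 / 1000 = 0.02
Loss rate = 10% = 0.1
sqrt(loss) = sqrt(0.1) = 0.316227766017
Throughput (bytes/s) = 1000 / (0.02 * 0.316227766017) = 158113.8830
Throughput (kbps) = 158113.8830 * 8 / 1000 = 1264.911064 -> 1264.91 kbps (2 dp)

1264.91
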